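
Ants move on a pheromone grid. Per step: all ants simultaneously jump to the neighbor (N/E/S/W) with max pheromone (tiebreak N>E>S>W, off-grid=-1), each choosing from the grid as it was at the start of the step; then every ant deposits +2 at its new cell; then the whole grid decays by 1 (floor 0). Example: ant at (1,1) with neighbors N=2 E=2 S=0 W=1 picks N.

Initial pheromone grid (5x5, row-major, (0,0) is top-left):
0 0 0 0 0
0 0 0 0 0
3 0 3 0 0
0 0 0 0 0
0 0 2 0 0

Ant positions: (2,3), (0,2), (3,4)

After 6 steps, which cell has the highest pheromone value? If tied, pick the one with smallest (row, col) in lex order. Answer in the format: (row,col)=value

Answer: (0,4)=5

Derivation:
Step 1: ant0:(2,3)->W->(2,2) | ant1:(0,2)->E->(0,3) | ant2:(3,4)->N->(2,4)
  grid max=4 at (2,2)
Step 2: ant0:(2,2)->N->(1,2) | ant1:(0,3)->E->(0,4) | ant2:(2,4)->N->(1,4)
  grid max=3 at (2,2)
Step 3: ant0:(1,2)->S->(2,2) | ant1:(0,4)->S->(1,4) | ant2:(1,4)->N->(0,4)
  grid max=4 at (2,2)
Step 4: ant0:(2,2)->N->(1,2) | ant1:(1,4)->N->(0,4) | ant2:(0,4)->S->(1,4)
  grid max=3 at (0,4)
Step 5: ant0:(1,2)->S->(2,2) | ant1:(0,4)->S->(1,4) | ant2:(1,4)->N->(0,4)
  grid max=4 at (0,4)
Step 6: ant0:(2,2)->N->(1,2) | ant1:(1,4)->N->(0,4) | ant2:(0,4)->S->(1,4)
  grid max=5 at (0,4)
Final grid:
  0 0 0 0 5
  0 0 1 0 5
  0 0 3 0 0
  0 0 0 0 0
  0 0 0 0 0
Max pheromone 5 at (0,4)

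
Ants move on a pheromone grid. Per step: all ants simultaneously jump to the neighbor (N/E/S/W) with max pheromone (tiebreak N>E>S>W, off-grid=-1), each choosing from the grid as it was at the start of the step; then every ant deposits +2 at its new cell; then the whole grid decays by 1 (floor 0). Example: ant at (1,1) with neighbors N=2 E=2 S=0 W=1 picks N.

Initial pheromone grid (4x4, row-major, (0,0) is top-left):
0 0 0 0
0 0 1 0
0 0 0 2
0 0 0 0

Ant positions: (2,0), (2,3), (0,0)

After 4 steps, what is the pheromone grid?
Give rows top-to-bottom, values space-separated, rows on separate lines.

After step 1: ants at (1,0),(1,3),(0,1)
  0 1 0 0
  1 0 0 1
  0 0 0 1
  0 0 0 0
After step 2: ants at (0,0),(2,3),(0,2)
  1 0 1 0
  0 0 0 0
  0 0 0 2
  0 0 0 0
After step 3: ants at (0,1),(1,3),(0,3)
  0 1 0 1
  0 0 0 1
  0 0 0 1
  0 0 0 0
After step 4: ants at (0,2),(0,3),(1,3)
  0 0 1 2
  0 0 0 2
  0 0 0 0
  0 0 0 0

0 0 1 2
0 0 0 2
0 0 0 0
0 0 0 0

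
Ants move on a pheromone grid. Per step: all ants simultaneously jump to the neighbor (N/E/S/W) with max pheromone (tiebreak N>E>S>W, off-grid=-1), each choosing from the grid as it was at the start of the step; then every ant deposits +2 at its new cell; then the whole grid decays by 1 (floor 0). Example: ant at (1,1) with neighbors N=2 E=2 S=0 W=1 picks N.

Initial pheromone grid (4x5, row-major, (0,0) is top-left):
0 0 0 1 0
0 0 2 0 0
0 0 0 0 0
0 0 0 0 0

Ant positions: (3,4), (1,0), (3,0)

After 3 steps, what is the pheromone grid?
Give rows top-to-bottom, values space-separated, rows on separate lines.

After step 1: ants at (2,4),(0,0),(2,0)
  1 0 0 0 0
  0 0 1 0 0
  1 0 0 0 1
  0 0 0 0 0
After step 2: ants at (1,4),(0,1),(1,0)
  0 1 0 0 0
  1 0 0 0 1
  0 0 0 0 0
  0 0 0 0 0
After step 3: ants at (0,4),(0,2),(0,0)
  1 0 1 0 1
  0 0 0 0 0
  0 0 0 0 0
  0 0 0 0 0

1 0 1 0 1
0 0 0 0 0
0 0 0 0 0
0 0 0 0 0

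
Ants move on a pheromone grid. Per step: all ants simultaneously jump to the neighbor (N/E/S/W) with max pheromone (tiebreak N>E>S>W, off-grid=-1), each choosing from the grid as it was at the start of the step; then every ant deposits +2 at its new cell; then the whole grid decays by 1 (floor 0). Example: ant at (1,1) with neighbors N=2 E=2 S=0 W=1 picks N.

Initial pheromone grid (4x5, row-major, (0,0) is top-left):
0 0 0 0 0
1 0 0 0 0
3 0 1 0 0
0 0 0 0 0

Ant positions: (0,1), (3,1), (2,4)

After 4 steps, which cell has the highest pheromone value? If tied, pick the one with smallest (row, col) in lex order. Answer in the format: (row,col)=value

Step 1: ant0:(0,1)->E->(0,2) | ant1:(3,1)->N->(2,1) | ant2:(2,4)->N->(1,4)
  grid max=2 at (2,0)
Step 2: ant0:(0,2)->E->(0,3) | ant1:(2,1)->W->(2,0) | ant2:(1,4)->N->(0,4)
  grid max=3 at (2,0)
Step 3: ant0:(0,3)->E->(0,4) | ant1:(2,0)->N->(1,0) | ant2:(0,4)->W->(0,3)
  grid max=2 at (0,3)
Step 4: ant0:(0,4)->W->(0,3) | ant1:(1,0)->S->(2,0) | ant2:(0,3)->E->(0,4)
  grid max=3 at (0,3)
Final grid:
  0 0 0 3 3
  0 0 0 0 0
  3 0 0 0 0
  0 0 0 0 0
Max pheromone 3 at (0,3)

Answer: (0,3)=3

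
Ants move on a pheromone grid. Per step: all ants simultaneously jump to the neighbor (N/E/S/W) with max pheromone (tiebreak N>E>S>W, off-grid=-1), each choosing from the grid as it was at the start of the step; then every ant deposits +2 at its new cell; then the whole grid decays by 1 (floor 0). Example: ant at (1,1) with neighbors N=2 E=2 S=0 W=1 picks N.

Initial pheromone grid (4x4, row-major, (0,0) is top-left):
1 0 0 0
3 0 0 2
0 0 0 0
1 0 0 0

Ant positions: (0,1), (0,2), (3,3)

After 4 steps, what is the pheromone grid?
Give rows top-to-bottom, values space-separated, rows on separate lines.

After step 1: ants at (0,0),(0,3),(2,3)
  2 0 0 1
  2 0 0 1
  0 0 0 1
  0 0 0 0
After step 2: ants at (1,0),(1,3),(1,3)
  1 0 0 0
  3 0 0 4
  0 0 0 0
  0 0 0 0
After step 3: ants at (0,0),(0,3),(0,3)
  2 0 0 3
  2 0 0 3
  0 0 0 0
  0 0 0 0
After step 4: ants at (1,0),(1,3),(1,3)
  1 0 0 2
  3 0 0 6
  0 0 0 0
  0 0 0 0

1 0 0 2
3 0 0 6
0 0 0 0
0 0 0 0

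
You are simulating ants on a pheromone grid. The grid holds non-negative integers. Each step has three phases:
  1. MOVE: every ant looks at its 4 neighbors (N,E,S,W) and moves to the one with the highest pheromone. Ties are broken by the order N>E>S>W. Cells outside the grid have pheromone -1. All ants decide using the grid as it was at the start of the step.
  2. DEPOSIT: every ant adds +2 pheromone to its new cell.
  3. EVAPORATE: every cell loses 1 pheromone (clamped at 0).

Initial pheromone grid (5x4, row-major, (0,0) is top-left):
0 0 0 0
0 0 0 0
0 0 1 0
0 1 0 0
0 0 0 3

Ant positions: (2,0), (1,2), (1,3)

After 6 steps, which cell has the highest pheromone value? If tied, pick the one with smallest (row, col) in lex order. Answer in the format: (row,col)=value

Step 1: ant0:(2,0)->N->(1,0) | ant1:(1,2)->S->(2,2) | ant2:(1,3)->N->(0,3)
  grid max=2 at (2,2)
Step 2: ant0:(1,0)->N->(0,0) | ant1:(2,2)->N->(1,2) | ant2:(0,3)->S->(1,3)
  grid max=1 at (0,0)
Step 3: ant0:(0,0)->E->(0,1) | ant1:(1,2)->E->(1,3) | ant2:(1,3)->W->(1,2)
  grid max=2 at (1,2)
Step 4: ant0:(0,1)->E->(0,2) | ant1:(1,3)->W->(1,2) | ant2:(1,2)->E->(1,3)
  grid max=3 at (1,2)
Step 5: ant0:(0,2)->S->(1,2) | ant1:(1,2)->E->(1,3) | ant2:(1,3)->W->(1,2)
  grid max=6 at (1,2)
Step 6: ant0:(1,2)->E->(1,3) | ant1:(1,3)->W->(1,2) | ant2:(1,2)->E->(1,3)
  grid max=7 at (1,2)
Final grid:
  0 0 0 0
  0 0 7 7
  0 0 0 0
  0 0 0 0
  0 0 0 0
Max pheromone 7 at (1,2)

Answer: (1,2)=7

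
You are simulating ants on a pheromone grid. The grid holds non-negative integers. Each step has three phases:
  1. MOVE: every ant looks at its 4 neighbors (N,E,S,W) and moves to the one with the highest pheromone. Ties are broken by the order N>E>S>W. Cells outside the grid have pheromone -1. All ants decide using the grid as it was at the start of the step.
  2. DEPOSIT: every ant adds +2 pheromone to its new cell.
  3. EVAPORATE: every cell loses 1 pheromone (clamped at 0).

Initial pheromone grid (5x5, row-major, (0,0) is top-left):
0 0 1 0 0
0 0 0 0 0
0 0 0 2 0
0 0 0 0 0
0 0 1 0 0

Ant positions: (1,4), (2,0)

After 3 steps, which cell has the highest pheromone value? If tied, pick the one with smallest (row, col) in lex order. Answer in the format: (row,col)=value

Answer: (0,1)=1

Derivation:
Step 1: ant0:(1,4)->N->(0,4) | ant1:(2,0)->N->(1,0)
  grid max=1 at (0,4)
Step 2: ant0:(0,4)->S->(1,4) | ant1:(1,0)->N->(0,0)
  grid max=1 at (0,0)
Step 3: ant0:(1,4)->N->(0,4) | ant1:(0,0)->E->(0,1)
  grid max=1 at (0,1)
Final grid:
  0 1 0 0 1
  0 0 0 0 0
  0 0 0 0 0
  0 0 0 0 0
  0 0 0 0 0
Max pheromone 1 at (0,1)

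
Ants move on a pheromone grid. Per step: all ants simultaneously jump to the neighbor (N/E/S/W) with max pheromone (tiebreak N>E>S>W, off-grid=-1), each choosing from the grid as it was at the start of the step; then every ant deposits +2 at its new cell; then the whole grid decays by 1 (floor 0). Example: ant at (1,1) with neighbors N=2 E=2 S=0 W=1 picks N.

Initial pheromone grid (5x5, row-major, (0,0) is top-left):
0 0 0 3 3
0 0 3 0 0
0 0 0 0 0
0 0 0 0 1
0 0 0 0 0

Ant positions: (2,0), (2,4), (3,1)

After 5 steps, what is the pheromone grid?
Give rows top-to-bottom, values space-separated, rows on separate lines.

After step 1: ants at (1,0),(3,4),(2,1)
  0 0 0 2 2
  1 0 2 0 0
  0 1 0 0 0
  0 0 0 0 2
  0 0 0 0 0
After step 2: ants at (0,0),(2,4),(1,1)
  1 0 0 1 1
  0 1 1 0 0
  0 0 0 0 1
  0 0 0 0 1
  0 0 0 0 0
After step 3: ants at (0,1),(3,4),(1,2)
  0 1 0 0 0
  0 0 2 0 0
  0 0 0 0 0
  0 0 0 0 2
  0 0 0 0 0
After step 4: ants at (0,2),(2,4),(0,2)
  0 0 3 0 0
  0 0 1 0 0
  0 0 0 0 1
  0 0 0 0 1
  0 0 0 0 0
After step 5: ants at (1,2),(3,4),(1,2)
  0 0 2 0 0
  0 0 4 0 0
  0 0 0 0 0
  0 0 0 0 2
  0 0 0 0 0

0 0 2 0 0
0 0 4 0 0
0 0 0 0 0
0 0 0 0 2
0 0 0 0 0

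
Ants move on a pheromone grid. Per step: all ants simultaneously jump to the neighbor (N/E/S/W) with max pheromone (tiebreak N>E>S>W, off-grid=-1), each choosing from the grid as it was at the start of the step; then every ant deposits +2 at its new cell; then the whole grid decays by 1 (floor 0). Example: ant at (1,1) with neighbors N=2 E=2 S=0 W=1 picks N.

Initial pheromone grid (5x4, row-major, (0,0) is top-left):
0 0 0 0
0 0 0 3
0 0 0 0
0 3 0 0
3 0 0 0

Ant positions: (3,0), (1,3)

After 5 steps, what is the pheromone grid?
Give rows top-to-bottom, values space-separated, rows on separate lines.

After step 1: ants at (3,1),(0,3)
  0 0 0 1
  0 0 0 2
  0 0 0 0
  0 4 0 0
  2 0 0 0
After step 2: ants at (2,1),(1,3)
  0 0 0 0
  0 0 0 3
  0 1 0 0
  0 3 0 0
  1 0 0 0
After step 3: ants at (3,1),(0,3)
  0 0 0 1
  0 0 0 2
  0 0 0 0
  0 4 0 0
  0 0 0 0
After step 4: ants at (2,1),(1,3)
  0 0 0 0
  0 0 0 3
  0 1 0 0
  0 3 0 0
  0 0 0 0
After step 5: ants at (3,1),(0,3)
  0 0 0 1
  0 0 0 2
  0 0 0 0
  0 4 0 0
  0 0 0 0

0 0 0 1
0 0 0 2
0 0 0 0
0 4 0 0
0 0 0 0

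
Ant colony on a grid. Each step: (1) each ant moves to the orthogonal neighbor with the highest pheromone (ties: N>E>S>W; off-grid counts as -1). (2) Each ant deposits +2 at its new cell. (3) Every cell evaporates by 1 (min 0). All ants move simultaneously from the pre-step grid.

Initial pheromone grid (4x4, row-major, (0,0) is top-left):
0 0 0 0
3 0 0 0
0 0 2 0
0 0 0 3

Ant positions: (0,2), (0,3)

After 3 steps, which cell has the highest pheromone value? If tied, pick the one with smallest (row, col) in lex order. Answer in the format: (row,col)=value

Step 1: ant0:(0,2)->E->(0,3) | ant1:(0,3)->S->(1,3)
  grid max=2 at (1,0)
Step 2: ant0:(0,3)->S->(1,3) | ant1:(1,3)->N->(0,3)
  grid max=2 at (0,3)
Step 3: ant0:(1,3)->N->(0,3) | ant1:(0,3)->S->(1,3)
  grid max=3 at (0,3)
Final grid:
  0 0 0 3
  0 0 0 3
  0 0 0 0
  0 0 0 0
Max pheromone 3 at (0,3)

Answer: (0,3)=3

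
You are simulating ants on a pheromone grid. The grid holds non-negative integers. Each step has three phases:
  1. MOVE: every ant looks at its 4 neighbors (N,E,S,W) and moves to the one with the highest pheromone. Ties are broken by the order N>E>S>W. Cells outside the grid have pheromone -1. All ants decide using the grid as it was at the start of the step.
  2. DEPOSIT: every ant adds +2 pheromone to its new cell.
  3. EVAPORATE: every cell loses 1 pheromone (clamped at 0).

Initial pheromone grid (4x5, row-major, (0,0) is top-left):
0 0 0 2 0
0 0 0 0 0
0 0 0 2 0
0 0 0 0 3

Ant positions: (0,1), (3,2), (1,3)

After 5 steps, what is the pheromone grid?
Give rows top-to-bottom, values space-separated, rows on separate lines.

After step 1: ants at (0,2),(2,2),(0,3)
  0 0 1 3 0
  0 0 0 0 0
  0 0 1 1 0
  0 0 0 0 2
After step 2: ants at (0,3),(2,3),(0,2)
  0 0 2 4 0
  0 0 0 0 0
  0 0 0 2 0
  0 0 0 0 1
After step 3: ants at (0,2),(1,3),(0,3)
  0 0 3 5 0
  0 0 0 1 0
  0 0 0 1 0
  0 0 0 0 0
After step 4: ants at (0,3),(0,3),(0,2)
  0 0 4 8 0
  0 0 0 0 0
  0 0 0 0 0
  0 0 0 0 0
After step 5: ants at (0,2),(0,2),(0,3)
  0 0 7 9 0
  0 0 0 0 0
  0 0 0 0 0
  0 0 0 0 0

0 0 7 9 0
0 0 0 0 0
0 0 0 0 0
0 0 0 0 0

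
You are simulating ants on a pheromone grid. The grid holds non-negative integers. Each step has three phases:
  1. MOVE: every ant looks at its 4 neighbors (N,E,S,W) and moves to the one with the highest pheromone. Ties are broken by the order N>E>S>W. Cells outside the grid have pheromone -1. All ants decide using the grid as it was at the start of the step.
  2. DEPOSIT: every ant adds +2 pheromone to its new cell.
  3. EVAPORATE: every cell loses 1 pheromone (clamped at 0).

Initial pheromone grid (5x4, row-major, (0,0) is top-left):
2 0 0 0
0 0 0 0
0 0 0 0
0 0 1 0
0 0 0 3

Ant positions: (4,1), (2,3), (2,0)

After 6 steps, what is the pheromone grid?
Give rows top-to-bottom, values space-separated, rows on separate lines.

After step 1: ants at (3,1),(1,3),(1,0)
  1 0 0 0
  1 0 0 1
  0 0 0 0
  0 1 0 0
  0 0 0 2
After step 2: ants at (2,1),(0,3),(0,0)
  2 0 0 1
  0 0 0 0
  0 1 0 0
  0 0 0 0
  0 0 0 1
After step 3: ants at (1,1),(1,3),(0,1)
  1 1 0 0
  0 1 0 1
  0 0 0 0
  0 0 0 0
  0 0 0 0
After step 4: ants at (0,1),(0,3),(1,1)
  0 2 0 1
  0 2 0 0
  0 0 0 0
  0 0 0 0
  0 0 0 0
After step 5: ants at (1,1),(1,3),(0,1)
  0 3 0 0
  0 3 0 1
  0 0 0 0
  0 0 0 0
  0 0 0 0
After step 6: ants at (0,1),(0,3),(1,1)
  0 4 0 1
  0 4 0 0
  0 0 0 0
  0 0 0 0
  0 0 0 0

0 4 0 1
0 4 0 0
0 0 0 0
0 0 0 0
0 0 0 0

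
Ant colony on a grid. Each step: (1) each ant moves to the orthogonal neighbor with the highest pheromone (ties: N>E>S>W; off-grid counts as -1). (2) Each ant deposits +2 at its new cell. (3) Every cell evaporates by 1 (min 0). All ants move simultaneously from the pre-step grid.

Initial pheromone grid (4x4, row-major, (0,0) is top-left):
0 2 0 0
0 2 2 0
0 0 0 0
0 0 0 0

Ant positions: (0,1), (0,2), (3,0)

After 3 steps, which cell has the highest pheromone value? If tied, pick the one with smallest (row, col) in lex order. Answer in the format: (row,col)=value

Step 1: ant0:(0,1)->S->(1,1) | ant1:(0,2)->S->(1,2) | ant2:(3,0)->N->(2,0)
  grid max=3 at (1,1)
Step 2: ant0:(1,1)->E->(1,2) | ant1:(1,2)->W->(1,1) | ant2:(2,0)->N->(1,0)
  grid max=4 at (1,1)
Step 3: ant0:(1,2)->W->(1,1) | ant1:(1,1)->E->(1,2) | ant2:(1,0)->E->(1,1)
  grid max=7 at (1,1)
Final grid:
  0 0 0 0
  0 7 5 0
  0 0 0 0
  0 0 0 0
Max pheromone 7 at (1,1)

Answer: (1,1)=7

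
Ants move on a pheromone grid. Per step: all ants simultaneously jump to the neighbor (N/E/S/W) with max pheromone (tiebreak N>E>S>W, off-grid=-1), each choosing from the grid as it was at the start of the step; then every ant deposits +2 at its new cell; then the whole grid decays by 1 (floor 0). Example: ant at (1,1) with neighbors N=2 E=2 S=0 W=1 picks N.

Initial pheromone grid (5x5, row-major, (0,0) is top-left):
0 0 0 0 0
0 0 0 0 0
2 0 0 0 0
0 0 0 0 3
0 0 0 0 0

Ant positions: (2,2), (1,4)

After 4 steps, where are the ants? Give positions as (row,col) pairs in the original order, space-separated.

Step 1: ant0:(2,2)->N->(1,2) | ant1:(1,4)->N->(0,4)
  grid max=2 at (3,4)
Step 2: ant0:(1,2)->N->(0,2) | ant1:(0,4)->S->(1,4)
  grid max=1 at (0,2)
Step 3: ant0:(0,2)->E->(0,3) | ant1:(1,4)->N->(0,4)
  grid max=1 at (0,3)
Step 4: ant0:(0,3)->E->(0,4) | ant1:(0,4)->W->(0,3)
  grid max=2 at (0,3)

(0,4) (0,3)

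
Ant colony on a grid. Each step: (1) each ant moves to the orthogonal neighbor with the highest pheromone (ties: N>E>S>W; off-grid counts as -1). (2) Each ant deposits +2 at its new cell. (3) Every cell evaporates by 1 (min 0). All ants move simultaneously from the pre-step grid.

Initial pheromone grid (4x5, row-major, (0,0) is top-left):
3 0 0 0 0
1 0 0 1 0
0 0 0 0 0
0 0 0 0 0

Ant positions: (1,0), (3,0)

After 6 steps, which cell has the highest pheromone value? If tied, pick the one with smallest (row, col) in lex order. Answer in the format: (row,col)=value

Answer: (0,0)=7

Derivation:
Step 1: ant0:(1,0)->N->(0,0) | ant1:(3,0)->N->(2,0)
  grid max=4 at (0,0)
Step 2: ant0:(0,0)->E->(0,1) | ant1:(2,0)->N->(1,0)
  grid max=3 at (0,0)
Step 3: ant0:(0,1)->W->(0,0) | ant1:(1,0)->N->(0,0)
  grid max=6 at (0,0)
Step 4: ant0:(0,0)->E->(0,1) | ant1:(0,0)->E->(0,1)
  grid max=5 at (0,0)
Step 5: ant0:(0,1)->W->(0,0) | ant1:(0,1)->W->(0,0)
  grid max=8 at (0,0)
Step 6: ant0:(0,0)->E->(0,1) | ant1:(0,0)->E->(0,1)
  grid max=7 at (0,0)
Final grid:
  7 5 0 0 0
  0 0 0 0 0
  0 0 0 0 0
  0 0 0 0 0
Max pheromone 7 at (0,0)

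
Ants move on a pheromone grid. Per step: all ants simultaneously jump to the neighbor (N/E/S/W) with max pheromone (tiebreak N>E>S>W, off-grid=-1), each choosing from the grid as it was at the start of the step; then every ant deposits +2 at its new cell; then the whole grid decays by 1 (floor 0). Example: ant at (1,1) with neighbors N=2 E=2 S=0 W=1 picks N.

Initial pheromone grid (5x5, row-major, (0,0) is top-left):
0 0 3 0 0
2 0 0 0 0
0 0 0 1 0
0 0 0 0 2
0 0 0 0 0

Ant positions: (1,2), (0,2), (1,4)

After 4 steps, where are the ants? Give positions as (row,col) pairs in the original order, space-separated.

Step 1: ant0:(1,2)->N->(0,2) | ant1:(0,2)->E->(0,3) | ant2:(1,4)->N->(0,4)
  grid max=4 at (0,2)
Step 2: ant0:(0,2)->E->(0,3) | ant1:(0,3)->W->(0,2) | ant2:(0,4)->W->(0,3)
  grid max=5 at (0,2)
Step 3: ant0:(0,3)->W->(0,2) | ant1:(0,2)->E->(0,3) | ant2:(0,3)->W->(0,2)
  grid max=8 at (0,2)
Step 4: ant0:(0,2)->E->(0,3) | ant1:(0,3)->W->(0,2) | ant2:(0,2)->E->(0,3)
  grid max=9 at (0,2)

(0,3) (0,2) (0,3)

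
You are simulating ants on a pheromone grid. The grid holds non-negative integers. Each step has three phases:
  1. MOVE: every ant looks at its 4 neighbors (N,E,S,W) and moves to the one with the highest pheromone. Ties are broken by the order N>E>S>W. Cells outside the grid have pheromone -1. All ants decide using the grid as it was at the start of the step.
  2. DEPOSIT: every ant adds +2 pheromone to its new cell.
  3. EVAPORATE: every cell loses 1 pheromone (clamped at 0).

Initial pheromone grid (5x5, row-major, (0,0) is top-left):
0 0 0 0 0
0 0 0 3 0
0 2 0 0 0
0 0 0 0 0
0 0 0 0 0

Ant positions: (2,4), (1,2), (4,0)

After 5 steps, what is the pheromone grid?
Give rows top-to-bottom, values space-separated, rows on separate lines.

After step 1: ants at (1,4),(1,3),(3,0)
  0 0 0 0 0
  0 0 0 4 1
  0 1 0 0 0
  1 0 0 0 0
  0 0 0 0 0
After step 2: ants at (1,3),(1,4),(2,0)
  0 0 0 0 0
  0 0 0 5 2
  1 0 0 0 0
  0 0 0 0 0
  0 0 0 0 0
After step 3: ants at (1,4),(1,3),(1,0)
  0 0 0 0 0
  1 0 0 6 3
  0 0 0 0 0
  0 0 0 0 0
  0 0 0 0 0
After step 4: ants at (1,3),(1,4),(0,0)
  1 0 0 0 0
  0 0 0 7 4
  0 0 0 0 0
  0 0 0 0 0
  0 0 0 0 0
After step 5: ants at (1,4),(1,3),(0,1)
  0 1 0 0 0
  0 0 0 8 5
  0 0 0 0 0
  0 0 0 0 0
  0 0 0 0 0

0 1 0 0 0
0 0 0 8 5
0 0 0 0 0
0 0 0 0 0
0 0 0 0 0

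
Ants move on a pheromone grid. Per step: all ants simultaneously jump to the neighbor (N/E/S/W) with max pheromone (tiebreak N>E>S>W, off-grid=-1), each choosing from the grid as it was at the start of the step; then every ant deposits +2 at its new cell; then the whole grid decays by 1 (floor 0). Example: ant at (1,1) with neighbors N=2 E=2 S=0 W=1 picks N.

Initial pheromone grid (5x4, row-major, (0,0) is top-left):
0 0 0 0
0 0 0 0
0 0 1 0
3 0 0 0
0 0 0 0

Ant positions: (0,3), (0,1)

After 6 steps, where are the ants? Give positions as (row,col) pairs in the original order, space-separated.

Step 1: ant0:(0,3)->S->(1,3) | ant1:(0,1)->E->(0,2)
  grid max=2 at (3,0)
Step 2: ant0:(1,3)->N->(0,3) | ant1:(0,2)->E->(0,3)
  grid max=3 at (0,3)
Step 3: ant0:(0,3)->S->(1,3) | ant1:(0,3)->S->(1,3)
  grid max=3 at (1,3)
Step 4: ant0:(1,3)->N->(0,3) | ant1:(1,3)->N->(0,3)
  grid max=5 at (0,3)
Step 5: ant0:(0,3)->S->(1,3) | ant1:(0,3)->S->(1,3)
  grid max=5 at (1,3)
Step 6: ant0:(1,3)->N->(0,3) | ant1:(1,3)->N->(0,3)
  grid max=7 at (0,3)

(0,3) (0,3)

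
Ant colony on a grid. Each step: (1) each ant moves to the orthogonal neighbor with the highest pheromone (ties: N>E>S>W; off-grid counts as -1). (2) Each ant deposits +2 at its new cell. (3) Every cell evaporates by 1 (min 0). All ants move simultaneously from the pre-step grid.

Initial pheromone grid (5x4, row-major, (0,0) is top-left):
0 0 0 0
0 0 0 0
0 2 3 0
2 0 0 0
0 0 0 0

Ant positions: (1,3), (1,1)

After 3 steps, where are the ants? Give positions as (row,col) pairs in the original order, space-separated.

Step 1: ant0:(1,3)->N->(0,3) | ant1:(1,1)->S->(2,1)
  grid max=3 at (2,1)
Step 2: ant0:(0,3)->S->(1,3) | ant1:(2,1)->E->(2,2)
  grid max=3 at (2,2)
Step 3: ant0:(1,3)->N->(0,3) | ant1:(2,2)->W->(2,1)
  grid max=3 at (2,1)

(0,3) (2,1)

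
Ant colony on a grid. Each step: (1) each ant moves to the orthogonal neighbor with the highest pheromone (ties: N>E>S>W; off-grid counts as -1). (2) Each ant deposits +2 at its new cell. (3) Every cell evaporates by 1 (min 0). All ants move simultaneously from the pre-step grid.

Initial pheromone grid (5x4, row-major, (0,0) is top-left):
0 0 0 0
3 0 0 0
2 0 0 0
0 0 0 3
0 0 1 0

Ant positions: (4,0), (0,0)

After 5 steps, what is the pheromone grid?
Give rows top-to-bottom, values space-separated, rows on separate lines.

After step 1: ants at (3,0),(1,0)
  0 0 0 0
  4 0 0 0
  1 0 0 0
  1 0 0 2
  0 0 0 0
After step 2: ants at (2,0),(2,0)
  0 0 0 0
  3 0 0 0
  4 0 0 0
  0 0 0 1
  0 0 0 0
After step 3: ants at (1,0),(1,0)
  0 0 0 0
  6 0 0 0
  3 0 0 0
  0 0 0 0
  0 0 0 0
After step 4: ants at (2,0),(2,0)
  0 0 0 0
  5 0 0 0
  6 0 0 0
  0 0 0 0
  0 0 0 0
After step 5: ants at (1,0),(1,0)
  0 0 0 0
  8 0 0 0
  5 0 0 0
  0 0 0 0
  0 0 0 0

0 0 0 0
8 0 0 0
5 0 0 0
0 0 0 0
0 0 0 0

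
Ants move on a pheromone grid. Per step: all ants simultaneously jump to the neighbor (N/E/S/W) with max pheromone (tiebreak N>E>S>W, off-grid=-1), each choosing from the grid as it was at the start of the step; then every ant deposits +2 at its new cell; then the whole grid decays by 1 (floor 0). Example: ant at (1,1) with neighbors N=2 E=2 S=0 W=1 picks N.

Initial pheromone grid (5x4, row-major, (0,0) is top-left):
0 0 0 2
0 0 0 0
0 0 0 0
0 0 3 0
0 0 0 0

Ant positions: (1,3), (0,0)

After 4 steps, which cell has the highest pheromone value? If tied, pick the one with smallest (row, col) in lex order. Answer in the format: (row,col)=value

Answer: (0,3)=4

Derivation:
Step 1: ant0:(1,3)->N->(0,3) | ant1:(0,0)->E->(0,1)
  grid max=3 at (0,3)
Step 2: ant0:(0,3)->S->(1,3) | ant1:(0,1)->E->(0,2)
  grid max=2 at (0,3)
Step 3: ant0:(1,3)->N->(0,3) | ant1:(0,2)->E->(0,3)
  grid max=5 at (0,3)
Step 4: ant0:(0,3)->S->(1,3) | ant1:(0,3)->S->(1,3)
  grid max=4 at (0,3)
Final grid:
  0 0 0 4
  0 0 0 3
  0 0 0 0
  0 0 0 0
  0 0 0 0
Max pheromone 4 at (0,3)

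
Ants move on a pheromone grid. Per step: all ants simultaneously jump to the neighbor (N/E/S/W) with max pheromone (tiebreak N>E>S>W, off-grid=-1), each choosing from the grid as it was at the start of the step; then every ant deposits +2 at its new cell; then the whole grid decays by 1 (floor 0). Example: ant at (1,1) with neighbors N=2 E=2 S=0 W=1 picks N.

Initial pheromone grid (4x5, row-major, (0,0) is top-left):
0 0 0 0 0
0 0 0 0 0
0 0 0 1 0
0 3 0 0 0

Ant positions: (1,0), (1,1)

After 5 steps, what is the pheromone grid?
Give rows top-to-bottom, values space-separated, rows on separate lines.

After step 1: ants at (0,0),(0,1)
  1 1 0 0 0
  0 0 0 0 0
  0 0 0 0 0
  0 2 0 0 0
After step 2: ants at (0,1),(0,0)
  2 2 0 0 0
  0 0 0 0 0
  0 0 0 0 0
  0 1 0 0 0
After step 3: ants at (0,0),(0,1)
  3 3 0 0 0
  0 0 0 0 0
  0 0 0 0 0
  0 0 0 0 0
After step 4: ants at (0,1),(0,0)
  4 4 0 0 0
  0 0 0 0 0
  0 0 0 0 0
  0 0 0 0 0
After step 5: ants at (0,0),(0,1)
  5 5 0 0 0
  0 0 0 0 0
  0 0 0 0 0
  0 0 0 0 0

5 5 0 0 0
0 0 0 0 0
0 0 0 0 0
0 0 0 0 0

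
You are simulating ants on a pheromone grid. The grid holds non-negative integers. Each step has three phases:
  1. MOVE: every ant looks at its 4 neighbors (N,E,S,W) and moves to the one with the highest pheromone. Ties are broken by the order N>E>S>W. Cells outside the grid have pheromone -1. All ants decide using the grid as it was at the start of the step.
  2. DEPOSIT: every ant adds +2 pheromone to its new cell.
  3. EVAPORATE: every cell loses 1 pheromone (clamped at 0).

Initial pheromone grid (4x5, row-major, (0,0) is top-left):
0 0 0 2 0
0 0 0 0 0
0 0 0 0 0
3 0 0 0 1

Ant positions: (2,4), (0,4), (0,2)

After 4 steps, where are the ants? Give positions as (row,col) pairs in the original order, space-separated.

Step 1: ant0:(2,4)->S->(3,4) | ant1:(0,4)->W->(0,3) | ant2:(0,2)->E->(0,3)
  grid max=5 at (0,3)
Step 2: ant0:(3,4)->N->(2,4) | ant1:(0,3)->E->(0,4) | ant2:(0,3)->E->(0,4)
  grid max=4 at (0,3)
Step 3: ant0:(2,4)->S->(3,4) | ant1:(0,4)->W->(0,3) | ant2:(0,4)->W->(0,3)
  grid max=7 at (0,3)
Step 4: ant0:(3,4)->N->(2,4) | ant1:(0,3)->E->(0,4) | ant2:(0,3)->E->(0,4)
  grid max=6 at (0,3)

(2,4) (0,4) (0,4)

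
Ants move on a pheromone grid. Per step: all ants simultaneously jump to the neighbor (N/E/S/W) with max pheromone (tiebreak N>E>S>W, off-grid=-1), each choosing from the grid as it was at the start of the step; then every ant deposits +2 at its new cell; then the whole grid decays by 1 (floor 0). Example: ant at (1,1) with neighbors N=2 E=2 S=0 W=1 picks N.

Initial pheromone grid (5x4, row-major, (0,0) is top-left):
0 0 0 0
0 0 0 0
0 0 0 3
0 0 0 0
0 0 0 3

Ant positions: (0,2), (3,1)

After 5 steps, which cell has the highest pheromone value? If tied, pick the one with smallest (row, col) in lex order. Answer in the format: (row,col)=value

Answer: (2,3)=2

Derivation:
Step 1: ant0:(0,2)->E->(0,3) | ant1:(3,1)->N->(2,1)
  grid max=2 at (2,3)
Step 2: ant0:(0,3)->S->(1,3) | ant1:(2,1)->N->(1,1)
  grid max=1 at (1,1)
Step 3: ant0:(1,3)->S->(2,3) | ant1:(1,1)->N->(0,1)
  grid max=2 at (2,3)
Step 4: ant0:(2,3)->N->(1,3) | ant1:(0,1)->E->(0,2)
  grid max=1 at (0,2)
Step 5: ant0:(1,3)->S->(2,3) | ant1:(0,2)->E->(0,3)
  grid max=2 at (2,3)
Final grid:
  0 0 0 1
  0 0 0 0
  0 0 0 2
  0 0 0 0
  0 0 0 0
Max pheromone 2 at (2,3)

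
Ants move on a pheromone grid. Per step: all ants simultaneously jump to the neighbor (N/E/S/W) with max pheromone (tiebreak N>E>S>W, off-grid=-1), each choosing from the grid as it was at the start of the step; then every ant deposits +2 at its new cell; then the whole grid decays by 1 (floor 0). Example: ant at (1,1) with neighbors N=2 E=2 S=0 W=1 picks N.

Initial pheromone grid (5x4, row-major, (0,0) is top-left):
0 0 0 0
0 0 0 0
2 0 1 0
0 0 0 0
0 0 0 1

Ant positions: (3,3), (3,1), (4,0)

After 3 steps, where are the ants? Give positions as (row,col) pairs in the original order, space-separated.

Step 1: ant0:(3,3)->S->(4,3) | ant1:(3,1)->N->(2,1) | ant2:(4,0)->N->(3,0)
  grid max=2 at (4,3)
Step 2: ant0:(4,3)->N->(3,3) | ant1:(2,1)->W->(2,0) | ant2:(3,0)->N->(2,0)
  grid max=4 at (2,0)
Step 3: ant0:(3,3)->S->(4,3) | ant1:(2,0)->N->(1,0) | ant2:(2,0)->N->(1,0)
  grid max=3 at (1,0)

(4,3) (1,0) (1,0)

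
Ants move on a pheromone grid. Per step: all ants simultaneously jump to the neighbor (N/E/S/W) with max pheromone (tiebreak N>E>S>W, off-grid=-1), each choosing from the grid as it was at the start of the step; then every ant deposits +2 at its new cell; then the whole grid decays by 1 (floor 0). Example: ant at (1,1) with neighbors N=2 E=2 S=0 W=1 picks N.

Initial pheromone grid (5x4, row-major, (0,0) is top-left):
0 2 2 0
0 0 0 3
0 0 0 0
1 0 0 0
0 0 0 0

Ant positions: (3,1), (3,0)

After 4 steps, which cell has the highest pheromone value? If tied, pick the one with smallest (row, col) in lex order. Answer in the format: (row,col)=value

Answer: (3,0)=5

Derivation:
Step 1: ant0:(3,1)->W->(3,0) | ant1:(3,0)->N->(2,0)
  grid max=2 at (1,3)
Step 2: ant0:(3,0)->N->(2,0) | ant1:(2,0)->S->(3,0)
  grid max=3 at (3,0)
Step 3: ant0:(2,0)->S->(3,0) | ant1:(3,0)->N->(2,0)
  grid max=4 at (3,0)
Step 4: ant0:(3,0)->N->(2,0) | ant1:(2,0)->S->(3,0)
  grid max=5 at (3,0)
Final grid:
  0 0 0 0
  0 0 0 0
  4 0 0 0
  5 0 0 0
  0 0 0 0
Max pheromone 5 at (3,0)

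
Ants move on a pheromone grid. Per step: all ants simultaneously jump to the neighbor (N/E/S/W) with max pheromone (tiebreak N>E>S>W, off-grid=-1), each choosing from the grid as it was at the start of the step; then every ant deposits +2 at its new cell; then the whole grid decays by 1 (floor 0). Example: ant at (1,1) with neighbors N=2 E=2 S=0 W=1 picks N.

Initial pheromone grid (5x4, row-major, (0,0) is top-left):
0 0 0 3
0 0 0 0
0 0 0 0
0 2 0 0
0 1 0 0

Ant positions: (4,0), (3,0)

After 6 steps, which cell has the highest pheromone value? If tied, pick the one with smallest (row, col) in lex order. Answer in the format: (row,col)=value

Step 1: ant0:(4,0)->E->(4,1) | ant1:(3,0)->E->(3,1)
  grid max=3 at (3,1)
Step 2: ant0:(4,1)->N->(3,1) | ant1:(3,1)->S->(4,1)
  grid max=4 at (3,1)
Step 3: ant0:(3,1)->S->(4,1) | ant1:(4,1)->N->(3,1)
  grid max=5 at (3,1)
Step 4: ant0:(4,1)->N->(3,1) | ant1:(3,1)->S->(4,1)
  grid max=6 at (3,1)
Step 5: ant0:(3,1)->S->(4,1) | ant1:(4,1)->N->(3,1)
  grid max=7 at (3,1)
Step 6: ant0:(4,1)->N->(3,1) | ant1:(3,1)->S->(4,1)
  grid max=8 at (3,1)
Final grid:
  0 0 0 0
  0 0 0 0
  0 0 0 0
  0 8 0 0
  0 7 0 0
Max pheromone 8 at (3,1)

Answer: (3,1)=8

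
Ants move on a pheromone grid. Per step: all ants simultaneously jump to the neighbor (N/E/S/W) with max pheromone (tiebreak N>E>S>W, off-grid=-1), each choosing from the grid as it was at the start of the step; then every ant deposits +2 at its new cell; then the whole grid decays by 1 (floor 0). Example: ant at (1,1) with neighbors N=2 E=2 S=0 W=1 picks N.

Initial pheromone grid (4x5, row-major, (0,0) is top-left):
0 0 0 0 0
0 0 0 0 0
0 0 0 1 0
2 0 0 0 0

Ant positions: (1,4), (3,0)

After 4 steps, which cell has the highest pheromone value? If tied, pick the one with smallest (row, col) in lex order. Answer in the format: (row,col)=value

Answer: (3,0)=2

Derivation:
Step 1: ant0:(1,4)->N->(0,4) | ant1:(3,0)->N->(2,0)
  grid max=1 at (0,4)
Step 2: ant0:(0,4)->S->(1,4) | ant1:(2,0)->S->(3,0)
  grid max=2 at (3,0)
Step 3: ant0:(1,4)->N->(0,4) | ant1:(3,0)->N->(2,0)
  grid max=1 at (0,4)
Step 4: ant0:(0,4)->S->(1,4) | ant1:(2,0)->S->(3,0)
  grid max=2 at (3,0)
Final grid:
  0 0 0 0 0
  0 0 0 0 1
  0 0 0 0 0
  2 0 0 0 0
Max pheromone 2 at (3,0)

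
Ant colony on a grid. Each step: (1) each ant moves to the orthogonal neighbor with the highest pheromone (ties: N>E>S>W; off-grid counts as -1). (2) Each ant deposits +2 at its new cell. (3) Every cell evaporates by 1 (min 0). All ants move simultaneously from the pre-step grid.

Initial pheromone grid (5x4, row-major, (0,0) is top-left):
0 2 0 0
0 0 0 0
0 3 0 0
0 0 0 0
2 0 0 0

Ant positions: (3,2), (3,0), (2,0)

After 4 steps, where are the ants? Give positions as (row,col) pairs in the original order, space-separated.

Step 1: ant0:(3,2)->N->(2,2) | ant1:(3,0)->S->(4,0) | ant2:(2,0)->E->(2,1)
  grid max=4 at (2,1)
Step 2: ant0:(2,2)->W->(2,1) | ant1:(4,0)->N->(3,0) | ant2:(2,1)->E->(2,2)
  grid max=5 at (2,1)
Step 3: ant0:(2,1)->E->(2,2) | ant1:(3,0)->S->(4,0) | ant2:(2,2)->W->(2,1)
  grid max=6 at (2,1)
Step 4: ant0:(2,2)->W->(2,1) | ant1:(4,0)->N->(3,0) | ant2:(2,1)->E->(2,2)
  grid max=7 at (2,1)

(2,1) (3,0) (2,2)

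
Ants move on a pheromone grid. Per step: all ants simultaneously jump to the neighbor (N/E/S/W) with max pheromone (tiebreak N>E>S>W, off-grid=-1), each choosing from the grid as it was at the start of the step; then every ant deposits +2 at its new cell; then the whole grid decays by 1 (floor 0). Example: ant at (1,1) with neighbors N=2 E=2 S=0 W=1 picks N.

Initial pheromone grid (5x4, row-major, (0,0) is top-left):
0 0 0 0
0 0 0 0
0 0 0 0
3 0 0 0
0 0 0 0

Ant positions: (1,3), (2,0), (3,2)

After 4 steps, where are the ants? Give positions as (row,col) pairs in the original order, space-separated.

Step 1: ant0:(1,3)->N->(0,3) | ant1:(2,0)->S->(3,0) | ant2:(3,2)->N->(2,2)
  grid max=4 at (3,0)
Step 2: ant0:(0,3)->S->(1,3) | ant1:(3,0)->N->(2,0) | ant2:(2,2)->N->(1,2)
  grid max=3 at (3,0)
Step 3: ant0:(1,3)->W->(1,2) | ant1:(2,0)->S->(3,0) | ant2:(1,2)->E->(1,3)
  grid max=4 at (3,0)
Step 4: ant0:(1,2)->E->(1,3) | ant1:(3,0)->N->(2,0) | ant2:(1,3)->W->(1,2)
  grid max=3 at (1,2)

(1,3) (2,0) (1,2)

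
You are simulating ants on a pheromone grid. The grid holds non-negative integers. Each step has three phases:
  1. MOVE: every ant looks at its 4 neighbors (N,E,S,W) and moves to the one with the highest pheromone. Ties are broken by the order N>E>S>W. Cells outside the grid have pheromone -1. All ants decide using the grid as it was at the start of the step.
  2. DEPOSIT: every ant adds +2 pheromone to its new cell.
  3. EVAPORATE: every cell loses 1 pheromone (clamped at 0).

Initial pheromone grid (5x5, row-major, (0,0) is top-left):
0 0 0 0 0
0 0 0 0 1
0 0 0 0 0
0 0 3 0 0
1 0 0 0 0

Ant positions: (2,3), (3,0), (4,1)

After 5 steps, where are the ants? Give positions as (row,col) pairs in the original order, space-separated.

Step 1: ant0:(2,3)->N->(1,3) | ant1:(3,0)->S->(4,0) | ant2:(4,1)->W->(4,0)
  grid max=4 at (4,0)
Step 2: ant0:(1,3)->N->(0,3) | ant1:(4,0)->N->(3,0) | ant2:(4,0)->N->(3,0)
  grid max=3 at (3,0)
Step 3: ant0:(0,3)->E->(0,4) | ant1:(3,0)->S->(4,0) | ant2:(3,0)->S->(4,0)
  grid max=6 at (4,0)
Step 4: ant0:(0,4)->S->(1,4) | ant1:(4,0)->N->(3,0) | ant2:(4,0)->N->(3,0)
  grid max=5 at (3,0)
Step 5: ant0:(1,4)->N->(0,4) | ant1:(3,0)->S->(4,0) | ant2:(3,0)->S->(4,0)
  grid max=8 at (4,0)

(0,4) (4,0) (4,0)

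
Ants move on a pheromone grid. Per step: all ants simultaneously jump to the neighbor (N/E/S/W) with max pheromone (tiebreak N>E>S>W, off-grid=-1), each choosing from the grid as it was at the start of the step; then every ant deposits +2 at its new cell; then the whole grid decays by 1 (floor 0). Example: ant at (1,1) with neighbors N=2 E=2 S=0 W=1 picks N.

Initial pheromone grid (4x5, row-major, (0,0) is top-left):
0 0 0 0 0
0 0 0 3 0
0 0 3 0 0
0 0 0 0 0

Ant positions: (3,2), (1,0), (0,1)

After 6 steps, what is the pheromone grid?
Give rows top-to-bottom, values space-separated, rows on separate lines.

After step 1: ants at (2,2),(0,0),(0,2)
  1 0 1 0 0
  0 0 0 2 0
  0 0 4 0 0
  0 0 0 0 0
After step 2: ants at (1,2),(0,1),(0,3)
  0 1 0 1 0
  0 0 1 1 0
  0 0 3 0 0
  0 0 0 0 0
After step 3: ants at (2,2),(0,2),(1,3)
  0 0 1 0 0
  0 0 0 2 0
  0 0 4 0 0
  0 0 0 0 0
After step 4: ants at (1,2),(0,3),(0,3)
  0 0 0 3 0
  0 0 1 1 0
  0 0 3 0 0
  0 0 0 0 0
After step 5: ants at (2,2),(1,3),(1,3)
  0 0 0 2 0
  0 0 0 4 0
  0 0 4 0 0
  0 0 0 0 0
After step 6: ants at (1,2),(0,3),(0,3)
  0 0 0 5 0
  0 0 1 3 0
  0 0 3 0 0
  0 0 0 0 0

0 0 0 5 0
0 0 1 3 0
0 0 3 0 0
0 0 0 0 0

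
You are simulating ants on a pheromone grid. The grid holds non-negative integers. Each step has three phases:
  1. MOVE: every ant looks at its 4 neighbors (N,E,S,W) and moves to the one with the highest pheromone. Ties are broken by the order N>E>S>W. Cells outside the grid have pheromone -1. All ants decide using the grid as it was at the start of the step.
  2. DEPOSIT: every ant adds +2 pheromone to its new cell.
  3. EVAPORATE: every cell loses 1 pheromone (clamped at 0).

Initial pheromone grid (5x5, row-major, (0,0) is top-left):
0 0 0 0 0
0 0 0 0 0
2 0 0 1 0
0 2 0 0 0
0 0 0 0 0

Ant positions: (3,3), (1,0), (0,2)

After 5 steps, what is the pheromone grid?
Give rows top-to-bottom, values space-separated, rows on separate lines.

After step 1: ants at (2,3),(2,0),(0,3)
  0 0 0 1 0
  0 0 0 0 0
  3 0 0 2 0
  0 1 0 0 0
  0 0 0 0 0
After step 2: ants at (1,3),(1,0),(0,4)
  0 0 0 0 1
  1 0 0 1 0
  2 0 0 1 0
  0 0 0 0 0
  0 0 0 0 0
After step 3: ants at (2,3),(2,0),(1,4)
  0 0 0 0 0
  0 0 0 0 1
  3 0 0 2 0
  0 0 0 0 0
  0 0 0 0 0
After step 4: ants at (1,3),(1,0),(0,4)
  0 0 0 0 1
  1 0 0 1 0
  2 0 0 1 0
  0 0 0 0 0
  0 0 0 0 0
After step 5: ants at (2,3),(2,0),(1,4)
  0 0 0 0 0
  0 0 0 0 1
  3 0 0 2 0
  0 0 0 0 0
  0 0 0 0 0

0 0 0 0 0
0 0 0 0 1
3 0 0 2 0
0 0 0 0 0
0 0 0 0 0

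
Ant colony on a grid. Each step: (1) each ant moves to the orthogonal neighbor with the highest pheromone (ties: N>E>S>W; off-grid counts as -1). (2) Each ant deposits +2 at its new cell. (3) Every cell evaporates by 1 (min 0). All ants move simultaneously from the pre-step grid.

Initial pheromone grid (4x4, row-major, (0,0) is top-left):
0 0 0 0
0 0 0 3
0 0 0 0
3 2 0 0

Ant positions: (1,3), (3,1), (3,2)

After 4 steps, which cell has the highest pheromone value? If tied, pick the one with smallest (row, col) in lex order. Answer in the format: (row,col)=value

Step 1: ant0:(1,3)->N->(0,3) | ant1:(3,1)->W->(3,0) | ant2:(3,2)->W->(3,1)
  grid max=4 at (3,0)
Step 2: ant0:(0,3)->S->(1,3) | ant1:(3,0)->E->(3,1) | ant2:(3,1)->W->(3,0)
  grid max=5 at (3,0)
Step 3: ant0:(1,3)->N->(0,3) | ant1:(3,1)->W->(3,0) | ant2:(3,0)->E->(3,1)
  grid max=6 at (3,0)
Step 4: ant0:(0,3)->S->(1,3) | ant1:(3,0)->E->(3,1) | ant2:(3,1)->W->(3,0)
  grid max=7 at (3,0)
Final grid:
  0 0 0 0
  0 0 0 3
  0 0 0 0
  7 6 0 0
Max pheromone 7 at (3,0)

Answer: (3,0)=7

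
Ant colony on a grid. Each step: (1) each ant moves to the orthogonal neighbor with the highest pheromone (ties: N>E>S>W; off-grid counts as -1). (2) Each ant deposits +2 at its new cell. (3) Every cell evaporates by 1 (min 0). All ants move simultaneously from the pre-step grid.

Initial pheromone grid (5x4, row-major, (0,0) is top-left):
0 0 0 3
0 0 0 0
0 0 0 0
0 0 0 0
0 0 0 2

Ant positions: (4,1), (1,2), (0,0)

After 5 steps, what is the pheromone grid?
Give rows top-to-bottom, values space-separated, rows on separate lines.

After step 1: ants at (3,1),(0,2),(0,1)
  0 1 1 2
  0 0 0 0
  0 0 0 0
  0 1 0 0
  0 0 0 1
After step 2: ants at (2,1),(0,3),(0,2)
  0 0 2 3
  0 0 0 0
  0 1 0 0
  0 0 0 0
  0 0 0 0
After step 3: ants at (1,1),(0,2),(0,3)
  0 0 3 4
  0 1 0 0
  0 0 0 0
  0 0 0 0
  0 0 0 0
After step 4: ants at (0,1),(0,3),(0,2)
  0 1 4 5
  0 0 0 0
  0 0 0 0
  0 0 0 0
  0 0 0 0
After step 5: ants at (0,2),(0,2),(0,3)
  0 0 7 6
  0 0 0 0
  0 0 0 0
  0 0 0 0
  0 0 0 0

0 0 7 6
0 0 0 0
0 0 0 0
0 0 0 0
0 0 0 0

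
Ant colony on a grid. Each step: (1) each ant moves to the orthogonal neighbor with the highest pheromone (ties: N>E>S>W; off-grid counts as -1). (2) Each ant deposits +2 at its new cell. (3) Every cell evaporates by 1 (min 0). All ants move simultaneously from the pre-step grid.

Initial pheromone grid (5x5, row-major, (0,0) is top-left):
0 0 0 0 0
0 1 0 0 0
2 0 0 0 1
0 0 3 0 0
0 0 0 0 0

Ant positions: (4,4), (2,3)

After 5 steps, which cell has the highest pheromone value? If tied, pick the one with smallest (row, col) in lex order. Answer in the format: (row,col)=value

Step 1: ant0:(4,4)->N->(3,4) | ant1:(2,3)->E->(2,4)
  grid max=2 at (2,4)
Step 2: ant0:(3,4)->N->(2,4) | ant1:(2,4)->S->(3,4)
  grid max=3 at (2,4)
Step 3: ant0:(2,4)->S->(3,4) | ant1:(3,4)->N->(2,4)
  grid max=4 at (2,4)
Step 4: ant0:(3,4)->N->(2,4) | ant1:(2,4)->S->(3,4)
  grid max=5 at (2,4)
Step 5: ant0:(2,4)->S->(3,4) | ant1:(3,4)->N->(2,4)
  grid max=6 at (2,4)
Final grid:
  0 0 0 0 0
  0 0 0 0 0
  0 0 0 0 6
  0 0 0 0 5
  0 0 0 0 0
Max pheromone 6 at (2,4)

Answer: (2,4)=6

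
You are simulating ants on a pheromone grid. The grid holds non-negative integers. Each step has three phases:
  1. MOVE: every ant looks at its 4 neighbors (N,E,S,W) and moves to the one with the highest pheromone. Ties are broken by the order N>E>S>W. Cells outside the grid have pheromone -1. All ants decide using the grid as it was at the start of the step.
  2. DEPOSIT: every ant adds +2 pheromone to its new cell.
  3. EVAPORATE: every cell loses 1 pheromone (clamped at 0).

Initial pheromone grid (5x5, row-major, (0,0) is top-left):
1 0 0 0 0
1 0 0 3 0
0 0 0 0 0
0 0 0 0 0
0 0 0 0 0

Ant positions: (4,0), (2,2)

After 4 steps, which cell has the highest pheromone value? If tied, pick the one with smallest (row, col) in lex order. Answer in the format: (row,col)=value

Answer: (1,3)=3

Derivation:
Step 1: ant0:(4,0)->N->(3,0) | ant1:(2,2)->N->(1,2)
  grid max=2 at (1,3)
Step 2: ant0:(3,0)->N->(2,0) | ant1:(1,2)->E->(1,3)
  grid max=3 at (1,3)
Step 3: ant0:(2,0)->N->(1,0) | ant1:(1,3)->N->(0,3)
  grid max=2 at (1,3)
Step 4: ant0:(1,0)->N->(0,0) | ant1:(0,3)->S->(1,3)
  grid max=3 at (1,3)
Final grid:
  1 0 0 0 0
  0 0 0 3 0
  0 0 0 0 0
  0 0 0 0 0
  0 0 0 0 0
Max pheromone 3 at (1,3)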